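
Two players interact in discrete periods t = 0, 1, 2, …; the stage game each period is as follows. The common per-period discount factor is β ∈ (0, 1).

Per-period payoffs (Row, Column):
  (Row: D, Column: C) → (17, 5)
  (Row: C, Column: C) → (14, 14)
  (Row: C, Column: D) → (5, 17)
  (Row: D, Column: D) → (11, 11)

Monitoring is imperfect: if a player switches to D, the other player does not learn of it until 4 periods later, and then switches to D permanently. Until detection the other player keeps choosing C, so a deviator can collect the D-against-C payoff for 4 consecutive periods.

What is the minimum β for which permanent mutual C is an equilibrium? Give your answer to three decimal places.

Deviating for the 4 undetected periods gains 17−14 = 3 per period over cooperation, then loses 14−11 = 3 per period forever once punishment starts.
Gain: 3(1 + β + … + β^3); loss: 3·β^4/(1−β).
No profitable deviation ⇔ 3(1−β^4) ≤ 3·β^4, i.e. β^4 ≥ 3/(3+3) = 1/2.
Hence β ≥ (1/2)^(1/4) ≈ 0.841.

0.841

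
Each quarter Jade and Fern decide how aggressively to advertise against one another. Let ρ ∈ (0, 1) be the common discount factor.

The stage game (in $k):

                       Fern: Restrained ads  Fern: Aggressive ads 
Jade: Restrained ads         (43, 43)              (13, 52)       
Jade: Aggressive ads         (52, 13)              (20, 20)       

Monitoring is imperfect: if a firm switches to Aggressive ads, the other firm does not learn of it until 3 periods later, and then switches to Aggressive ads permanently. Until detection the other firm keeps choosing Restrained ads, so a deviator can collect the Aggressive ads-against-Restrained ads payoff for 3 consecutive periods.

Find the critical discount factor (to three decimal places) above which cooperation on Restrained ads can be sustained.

Deviating for the 3 undetected periods gains 52−43 = 9 per period over cooperation, then loses 43−20 = 23 per period forever once punishment starts.
Gain: 9(1 + ρ + … + ρ^2); loss: 23·ρ^3/(1−ρ).
No profitable deviation ⇔ 9(1−ρ^3) ≤ 23·ρ^3, i.e. ρ^3 ≥ 9/(9+23) = 9/32.
Hence ρ ≥ (9/32)^(1/3) ≈ 0.655.

0.655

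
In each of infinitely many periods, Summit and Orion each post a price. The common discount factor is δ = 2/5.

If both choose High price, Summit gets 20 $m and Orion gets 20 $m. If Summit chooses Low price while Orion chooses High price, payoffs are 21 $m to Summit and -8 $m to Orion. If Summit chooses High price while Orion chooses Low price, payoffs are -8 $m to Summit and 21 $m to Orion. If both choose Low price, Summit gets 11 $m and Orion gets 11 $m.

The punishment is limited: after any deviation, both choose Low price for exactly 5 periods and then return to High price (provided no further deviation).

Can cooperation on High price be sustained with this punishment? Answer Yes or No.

Yes

A one-shot deviation gives 21 now, then 11 for 5 periods, then back to 20.
Gain from deviating: (21−20) today; loss: (20−11) in each of the next 5 periods.
No-deviation condition: (20−11)(δ+…+δ^5) ≥ 21−20, i.e. δ+…+δ^5 ≥ 1/9.
At δ = 2/5: δ+…+δ^5 = 0.6598 ≥ 0.1111.
So cooperation is sustainable.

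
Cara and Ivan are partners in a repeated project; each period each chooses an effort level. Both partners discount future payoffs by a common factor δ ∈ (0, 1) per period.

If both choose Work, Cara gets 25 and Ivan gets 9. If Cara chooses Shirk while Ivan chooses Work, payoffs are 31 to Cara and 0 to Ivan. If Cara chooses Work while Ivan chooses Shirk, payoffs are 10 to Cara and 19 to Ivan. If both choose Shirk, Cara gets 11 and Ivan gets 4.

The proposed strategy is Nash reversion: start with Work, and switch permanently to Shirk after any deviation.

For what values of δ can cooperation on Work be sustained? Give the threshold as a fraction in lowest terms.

Cara: cooperation gives 25 each period; deviation gives 31 once then 11 forever.
  25/(1−δ) ≥ 31 + 11δ/(1−δ) ⇒ δ ≥ 6/20 = 3/10.
Ivan: cooperation gives 9 each period; deviation gives 19 once then 4 forever.
  δ ≥ 10/15 = 2/3.
Both must hold, so the binding constraint is Ivan's: δ ≥ 2/3.

2/3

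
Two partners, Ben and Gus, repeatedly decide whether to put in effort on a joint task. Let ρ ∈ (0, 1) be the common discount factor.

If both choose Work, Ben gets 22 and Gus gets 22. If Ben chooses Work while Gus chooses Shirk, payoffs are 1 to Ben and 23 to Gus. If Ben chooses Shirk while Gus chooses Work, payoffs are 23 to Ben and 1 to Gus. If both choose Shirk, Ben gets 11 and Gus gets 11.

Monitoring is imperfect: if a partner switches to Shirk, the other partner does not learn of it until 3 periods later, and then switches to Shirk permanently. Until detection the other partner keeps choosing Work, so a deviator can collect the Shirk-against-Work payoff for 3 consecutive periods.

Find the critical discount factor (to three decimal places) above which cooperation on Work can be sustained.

A deviator earns 23 for 3 periods, then 11 forever; cooperating earns 22 forever. Multiplying the IC by (1−ρ):
22 ≥ 23(1−ρ^3) + 11ρ^3, so 12·ρ^3 ≥ 1 and ρ^3 ≥ 1/12.
ρ ≥ (1/12)^(1/3) ≈ 0.437.

0.437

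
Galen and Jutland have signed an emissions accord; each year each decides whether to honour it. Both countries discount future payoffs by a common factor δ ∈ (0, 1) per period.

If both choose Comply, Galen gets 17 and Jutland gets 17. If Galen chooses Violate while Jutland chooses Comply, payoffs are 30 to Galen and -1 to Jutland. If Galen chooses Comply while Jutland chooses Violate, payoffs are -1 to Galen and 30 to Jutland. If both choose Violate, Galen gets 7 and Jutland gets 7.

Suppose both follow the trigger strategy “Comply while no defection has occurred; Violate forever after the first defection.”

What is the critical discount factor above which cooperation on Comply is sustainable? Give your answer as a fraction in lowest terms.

Cooperation forever yields 17 each period: 17/(1−δ).
Deviating yields 30 once, then 7 forever: 30 + 7δ/(1−δ).
No profitable deviation requires 17/(1−δ) ≥ 30 + 7δ/(1−δ).
Multiplying by (1−δ): 17 ≥ 30(1−δ) + 7δ = 30 − 23δ.
So 23δ ≥ 13, i.e. δ ≥ 13/23.

13/23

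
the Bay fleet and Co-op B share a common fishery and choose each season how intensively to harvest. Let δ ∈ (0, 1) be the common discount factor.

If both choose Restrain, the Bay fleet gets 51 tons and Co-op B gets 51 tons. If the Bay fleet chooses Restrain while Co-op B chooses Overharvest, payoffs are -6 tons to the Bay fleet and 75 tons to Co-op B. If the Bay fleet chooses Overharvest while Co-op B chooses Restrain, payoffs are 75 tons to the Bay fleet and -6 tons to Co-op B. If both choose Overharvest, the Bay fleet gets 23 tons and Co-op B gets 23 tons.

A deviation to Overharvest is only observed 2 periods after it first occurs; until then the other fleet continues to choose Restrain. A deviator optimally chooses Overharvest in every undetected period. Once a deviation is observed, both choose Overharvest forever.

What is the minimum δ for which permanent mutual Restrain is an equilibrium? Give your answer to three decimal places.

0.679

The best deviation is to choose Overharvest for all 2 undetected periods, earning 75 each, then 23 forever once detected.
Deviation value: 75(1−δ^2)/(1−δ) + 23δ^2/(1−δ); cooperation value: 51/(1−δ).
IC: 51 ≥ 75(1−δ^2) + 23δ^2 = 75 − 52δ^2.
So δ^2 ≥ 24/52 = 6/13, giving δ ≥ (6/13)^(1/2) ≈ 0.679.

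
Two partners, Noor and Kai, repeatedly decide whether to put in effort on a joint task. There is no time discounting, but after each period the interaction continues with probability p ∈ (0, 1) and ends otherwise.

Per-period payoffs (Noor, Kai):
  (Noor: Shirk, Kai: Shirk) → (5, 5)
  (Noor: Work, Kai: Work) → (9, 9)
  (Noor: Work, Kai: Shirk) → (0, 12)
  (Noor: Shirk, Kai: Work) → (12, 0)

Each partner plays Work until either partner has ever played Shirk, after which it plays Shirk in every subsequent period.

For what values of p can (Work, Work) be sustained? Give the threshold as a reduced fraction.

With no time discounting, the continuation probability p plays the role of the discount factor.
Grim-trigger IC: 9/(1−p) ≥ 12 + 5p/(1−p) ⇒ p ≥ (12−9)/(12−5) = 3/7.

3/7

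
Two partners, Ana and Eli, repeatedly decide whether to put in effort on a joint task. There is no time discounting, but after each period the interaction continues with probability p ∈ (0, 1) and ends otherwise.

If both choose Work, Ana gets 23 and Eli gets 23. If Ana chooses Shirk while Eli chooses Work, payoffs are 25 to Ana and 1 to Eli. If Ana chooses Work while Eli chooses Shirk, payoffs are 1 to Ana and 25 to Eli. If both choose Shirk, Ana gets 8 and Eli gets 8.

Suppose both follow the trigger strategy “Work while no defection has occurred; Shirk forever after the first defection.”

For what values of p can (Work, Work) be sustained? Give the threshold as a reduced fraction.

2/17

Expected cooperation value is 23 + p·23 + p²·23 + … = 23/(1−p); deviation gives 25 + p·8/(1−p).
23 ≥ 25(1−p) + 8p ⇒ 17p ≥ 2 ⇒ p ≥ 2/17.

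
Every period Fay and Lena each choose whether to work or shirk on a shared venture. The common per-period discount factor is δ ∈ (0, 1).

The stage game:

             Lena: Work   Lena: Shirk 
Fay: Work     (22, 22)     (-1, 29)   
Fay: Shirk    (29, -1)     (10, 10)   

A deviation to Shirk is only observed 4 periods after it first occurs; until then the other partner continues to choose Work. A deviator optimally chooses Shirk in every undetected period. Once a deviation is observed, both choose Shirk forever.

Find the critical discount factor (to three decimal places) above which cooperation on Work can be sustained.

0.779

Deviating for the 4 undetected periods gains 29−22 = 7 per period over cooperation, then loses 22−10 = 12 per period forever once punishment starts.
Gain: 7(1 + δ + … + δ^3); loss: 12·δ^4/(1−δ).
No profitable deviation ⇔ 7(1−δ^4) ≤ 12·δ^4, i.e. δ^4 ≥ 7/(7+12) = 7/19.
Hence δ ≥ (7/19)^(1/4) ≈ 0.779.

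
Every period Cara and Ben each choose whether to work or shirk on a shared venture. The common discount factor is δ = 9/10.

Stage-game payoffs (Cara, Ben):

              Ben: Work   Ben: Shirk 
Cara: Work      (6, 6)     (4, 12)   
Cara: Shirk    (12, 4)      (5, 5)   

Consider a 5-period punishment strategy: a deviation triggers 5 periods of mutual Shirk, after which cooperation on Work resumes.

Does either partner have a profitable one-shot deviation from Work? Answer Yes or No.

Yes

Comparing payoff streams over the 6 periods until play realigns: cooperate → 6(1+δ+…+δ^5); deviate → 12 + 5(δ+…+δ^5).
Cooperation is sustained iff (6−5)(δ+…+δ^5) ≥ 12−6.
δ+…+δ^5 = 9/10·(1−(9/10)^5)/(1−9/10) = 3.6856, and (12−6)/(6−5) = 6.0000.
3.6856 < 6.0000, so cooperation is not sustainable.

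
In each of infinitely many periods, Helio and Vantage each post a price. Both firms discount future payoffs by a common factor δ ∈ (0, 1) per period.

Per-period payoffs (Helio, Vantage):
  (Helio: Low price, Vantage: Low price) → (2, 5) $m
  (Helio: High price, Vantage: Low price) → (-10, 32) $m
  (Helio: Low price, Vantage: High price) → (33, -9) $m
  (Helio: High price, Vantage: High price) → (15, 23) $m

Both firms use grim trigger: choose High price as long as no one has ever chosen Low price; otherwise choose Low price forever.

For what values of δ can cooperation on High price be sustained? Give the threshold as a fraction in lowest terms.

18/31

For Helio: deviation gain 33−15 = 18, per-period punishment loss 15−2 = 13. IC gives δ ≥ 18/31.
For Vantage: gain 9, loss 18 per period, so δ ≥ 9/27 = 1/3.
The tighter constraint is Helio's, so cooperation needs δ ≥ 18/31.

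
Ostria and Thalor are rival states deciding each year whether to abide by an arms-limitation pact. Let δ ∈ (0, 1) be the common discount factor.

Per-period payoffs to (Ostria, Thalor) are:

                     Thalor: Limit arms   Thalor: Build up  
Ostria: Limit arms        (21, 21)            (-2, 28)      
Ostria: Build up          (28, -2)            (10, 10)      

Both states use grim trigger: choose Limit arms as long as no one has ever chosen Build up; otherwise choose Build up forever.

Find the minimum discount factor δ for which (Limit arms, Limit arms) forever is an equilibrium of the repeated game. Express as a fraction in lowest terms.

7/18

One-period gain from deviating is 28 − 21 = 7. The loss is 21 − 10 = 11 in every subsequent period, with present value 11·δ/(1−δ).
Deviation is unprofitable when 11·δ/(1−δ) ≥ 7, i.e. δ/(1−δ) ≥ 7/11.
Equivalently δ ≥ 7/(7+11) = 7/18.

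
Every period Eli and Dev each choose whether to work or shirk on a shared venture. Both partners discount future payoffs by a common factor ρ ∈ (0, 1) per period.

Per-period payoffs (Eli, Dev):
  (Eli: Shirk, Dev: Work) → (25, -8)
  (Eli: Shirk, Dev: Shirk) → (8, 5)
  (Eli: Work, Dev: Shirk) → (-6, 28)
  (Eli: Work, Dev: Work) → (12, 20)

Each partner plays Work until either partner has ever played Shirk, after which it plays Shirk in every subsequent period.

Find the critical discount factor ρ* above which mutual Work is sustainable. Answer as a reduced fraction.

Eli: cooperation gives 12 each period; deviation gives 25 once then 8 forever.
  12/(1−ρ) ≥ 25 + 8ρ/(1−ρ) ⇒ ρ ≥ 13/17.
Dev: cooperation gives 20 each period; deviation gives 28 once then 5 forever.
  ρ ≥ 8/23.
Both must hold, so the binding constraint is Eli's: ρ ≥ 13/17.

13/17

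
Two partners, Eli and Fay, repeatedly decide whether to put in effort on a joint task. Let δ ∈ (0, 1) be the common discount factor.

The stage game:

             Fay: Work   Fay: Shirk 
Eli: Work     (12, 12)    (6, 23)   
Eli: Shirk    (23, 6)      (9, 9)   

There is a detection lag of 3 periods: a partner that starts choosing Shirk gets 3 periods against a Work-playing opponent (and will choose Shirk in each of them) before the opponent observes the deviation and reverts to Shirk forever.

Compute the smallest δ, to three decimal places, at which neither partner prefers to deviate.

A deviator earns 23 for 3 periods, then 9 forever; cooperating earns 12 forever. Multiplying the IC by (1−δ):
12 ≥ 23(1−δ^3) + 9δ^3, so 14·δ^3 ≥ 11 and δ^3 ≥ 11/14.
δ ≥ (11/14)^(1/3) ≈ 0.923.

0.923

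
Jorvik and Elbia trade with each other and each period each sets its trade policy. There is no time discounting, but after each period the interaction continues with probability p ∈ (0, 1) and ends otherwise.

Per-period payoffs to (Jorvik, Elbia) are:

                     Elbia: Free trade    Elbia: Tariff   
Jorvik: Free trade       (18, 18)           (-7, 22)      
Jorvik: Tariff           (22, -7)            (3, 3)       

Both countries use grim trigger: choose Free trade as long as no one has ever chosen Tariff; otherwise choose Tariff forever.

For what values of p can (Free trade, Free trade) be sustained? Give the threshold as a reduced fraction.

4/19

Expected cooperation value is 18 + p·18 + p²·18 + … = 18/(1−p); deviation gives 22 + p·3/(1−p).
18 ≥ 22(1−p) + 3p ⇒ 19p ≥ 4 ⇒ p ≥ 4/19.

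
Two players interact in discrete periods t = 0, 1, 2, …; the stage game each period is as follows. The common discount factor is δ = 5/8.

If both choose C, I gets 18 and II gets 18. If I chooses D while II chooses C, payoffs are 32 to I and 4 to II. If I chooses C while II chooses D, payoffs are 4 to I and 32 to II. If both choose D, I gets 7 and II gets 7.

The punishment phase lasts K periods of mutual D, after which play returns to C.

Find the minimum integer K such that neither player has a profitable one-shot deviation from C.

4

Need Σ_{k=1}^{K} δ^k ≥ (32−18)/(18−7) = 1.2727 at δ = 5/8.
At K = 3 the sum is 1.2598 < 1.2727; at K = 4 it is 1.4124 ≥ 1.2727.
So the minimum punishment length is K = 4.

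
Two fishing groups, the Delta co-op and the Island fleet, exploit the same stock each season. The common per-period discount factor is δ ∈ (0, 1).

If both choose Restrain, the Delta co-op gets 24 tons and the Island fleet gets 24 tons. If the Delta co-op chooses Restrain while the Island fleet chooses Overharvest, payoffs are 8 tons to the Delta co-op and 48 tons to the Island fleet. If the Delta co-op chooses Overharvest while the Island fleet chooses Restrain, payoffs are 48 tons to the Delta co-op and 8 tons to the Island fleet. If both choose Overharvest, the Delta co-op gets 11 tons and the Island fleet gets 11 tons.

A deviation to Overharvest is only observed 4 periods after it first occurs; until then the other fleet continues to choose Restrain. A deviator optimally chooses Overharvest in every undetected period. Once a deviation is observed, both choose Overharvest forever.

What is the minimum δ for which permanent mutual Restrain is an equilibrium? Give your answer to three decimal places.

0.897

A deviator earns 48 for 4 periods, then 11 forever; cooperating earns 24 forever. Multiplying the IC by (1−δ):
24 ≥ 48(1−δ^4) + 11δ^4, so 37·δ^4 ≥ 24 and δ^4 ≥ 24/37.
δ ≥ (24/37)^(1/4) ≈ 0.897.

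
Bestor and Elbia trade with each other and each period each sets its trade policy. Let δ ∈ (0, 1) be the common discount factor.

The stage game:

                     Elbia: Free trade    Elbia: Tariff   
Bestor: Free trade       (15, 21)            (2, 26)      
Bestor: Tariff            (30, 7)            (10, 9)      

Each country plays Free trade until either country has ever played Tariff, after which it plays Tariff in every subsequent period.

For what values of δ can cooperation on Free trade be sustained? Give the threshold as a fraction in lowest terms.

For Bestor: deviation gain 30−15 = 15, per-period punishment loss 15−10 = 5. IC gives δ ≥ 15/20 = 3/4.
For Elbia: gain 5, loss 12 per period, so δ ≥ 5/17.
The tighter constraint is Bestor's, so cooperation needs δ ≥ 3/4.

3/4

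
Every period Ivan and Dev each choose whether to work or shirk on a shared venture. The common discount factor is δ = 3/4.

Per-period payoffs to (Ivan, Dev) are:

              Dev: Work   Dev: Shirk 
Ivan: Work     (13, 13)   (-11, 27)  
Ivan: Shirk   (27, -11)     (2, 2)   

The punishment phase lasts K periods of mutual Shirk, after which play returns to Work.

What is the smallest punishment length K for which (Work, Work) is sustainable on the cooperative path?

Need Σ_{k=1}^{K} δ^k ≥ (27−13)/(13−2) = 1.2727 at δ = 3/4.
At K = 1 the sum is 0.7500 < 1.2727; at K = 2 it is 1.3125 ≥ 1.2727.
So the minimum punishment length is K = 2.

2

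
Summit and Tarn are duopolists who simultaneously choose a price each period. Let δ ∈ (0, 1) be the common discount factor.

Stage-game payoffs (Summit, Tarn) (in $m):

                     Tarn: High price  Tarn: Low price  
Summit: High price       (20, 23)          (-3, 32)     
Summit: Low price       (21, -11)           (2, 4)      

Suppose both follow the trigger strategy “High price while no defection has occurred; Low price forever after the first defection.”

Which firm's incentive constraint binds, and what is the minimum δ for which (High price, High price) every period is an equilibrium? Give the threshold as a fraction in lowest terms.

Summit's threshold: (21−20)/(21−2) = 1/19.
Tarn's threshold: (32−23)/(32−4) = 9/28.
1/19 < 9/28, so Tarn binds and δ* = 9/28.

Tarn; δ ≥ 9/28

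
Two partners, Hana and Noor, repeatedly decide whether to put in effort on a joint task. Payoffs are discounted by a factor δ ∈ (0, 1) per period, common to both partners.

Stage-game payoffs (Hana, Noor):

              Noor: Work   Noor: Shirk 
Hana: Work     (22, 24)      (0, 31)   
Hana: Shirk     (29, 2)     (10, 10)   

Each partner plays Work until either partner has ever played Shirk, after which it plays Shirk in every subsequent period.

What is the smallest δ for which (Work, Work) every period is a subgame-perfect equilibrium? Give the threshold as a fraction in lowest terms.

7/19

Hana: cooperation gives 22 each period; deviation gives 29 once then 10 forever.
  22/(1−δ) ≥ 29 + 10δ/(1−δ) ⇒ δ ≥ 7/19.
Noor: cooperation gives 24 each period; deviation gives 31 once then 10 forever.
  δ ≥ 7/21 = 1/3.
Both must hold, so the binding constraint is Hana's: δ ≥ 7/19.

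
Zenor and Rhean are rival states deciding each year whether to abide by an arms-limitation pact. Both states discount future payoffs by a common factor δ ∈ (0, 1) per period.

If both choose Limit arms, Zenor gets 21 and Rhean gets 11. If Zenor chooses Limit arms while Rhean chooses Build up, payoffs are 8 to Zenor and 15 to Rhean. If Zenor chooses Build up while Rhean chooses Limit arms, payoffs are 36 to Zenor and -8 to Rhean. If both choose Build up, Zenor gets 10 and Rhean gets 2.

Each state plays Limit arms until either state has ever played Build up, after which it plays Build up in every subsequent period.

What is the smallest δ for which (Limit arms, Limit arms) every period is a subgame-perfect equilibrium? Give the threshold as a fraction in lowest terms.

15/26

For Zenor: deviation gain 36−21 = 15, per-period punishment loss 21−10 = 11. IC gives δ ≥ 15/26.
For Rhean: gain 4, loss 9 per period, so δ ≥ 4/13.
The tighter constraint is Zenor's, so cooperation needs δ ≥ 15/26.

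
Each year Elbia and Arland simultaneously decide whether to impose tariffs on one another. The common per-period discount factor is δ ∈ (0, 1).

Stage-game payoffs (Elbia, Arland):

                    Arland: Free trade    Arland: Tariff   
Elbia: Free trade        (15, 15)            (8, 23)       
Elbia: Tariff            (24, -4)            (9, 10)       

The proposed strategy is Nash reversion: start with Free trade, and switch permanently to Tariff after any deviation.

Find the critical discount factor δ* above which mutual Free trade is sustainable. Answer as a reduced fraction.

8/13

Elbia's threshold: (24−15)/(24−9) = 3/5.
Arland's threshold: (23−15)/(23−10) = 8/13.
3/5 < 8/13, so Arland binds and δ* = 8/13.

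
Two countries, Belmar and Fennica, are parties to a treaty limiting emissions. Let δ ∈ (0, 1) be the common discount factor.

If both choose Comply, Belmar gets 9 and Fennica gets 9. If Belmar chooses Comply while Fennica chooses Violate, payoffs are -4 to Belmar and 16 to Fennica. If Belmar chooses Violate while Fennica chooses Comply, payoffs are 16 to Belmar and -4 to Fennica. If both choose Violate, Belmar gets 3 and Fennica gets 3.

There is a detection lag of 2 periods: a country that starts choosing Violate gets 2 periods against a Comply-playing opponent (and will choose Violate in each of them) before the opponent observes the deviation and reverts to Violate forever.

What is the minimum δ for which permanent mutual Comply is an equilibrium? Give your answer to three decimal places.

Deviating for the 2 undetected periods gains 16−9 = 7 per period over cooperation, then loses 9−3 = 6 per period forever once punishment starts.
Gain: 7(1 + δ + … + δ^1); loss: 6·δ^2/(1−δ).
No profitable deviation ⇔ 7(1−δ^2) ≤ 6·δ^2, i.e. δ^2 ≥ 7/(7+6) = 7/13.
Hence δ ≥ (7/13)^(1/2) ≈ 0.734.

0.734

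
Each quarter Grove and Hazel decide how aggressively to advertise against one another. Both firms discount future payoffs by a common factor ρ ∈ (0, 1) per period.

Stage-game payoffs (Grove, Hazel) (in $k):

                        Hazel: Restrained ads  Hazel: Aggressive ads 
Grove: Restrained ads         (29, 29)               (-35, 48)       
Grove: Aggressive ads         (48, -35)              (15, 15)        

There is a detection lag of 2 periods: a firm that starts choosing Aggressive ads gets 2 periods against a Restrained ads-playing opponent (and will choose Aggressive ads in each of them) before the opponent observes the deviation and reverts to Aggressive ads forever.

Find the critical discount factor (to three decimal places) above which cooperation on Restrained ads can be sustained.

The best deviation is to choose Aggressive ads for all 2 undetected periods, earning 48 each, then 15 forever once detected.
Deviation value: 48(1−ρ^2)/(1−ρ) + 15ρ^2/(1−ρ); cooperation value: 29/(1−ρ).
IC: 29 ≥ 48(1−ρ^2) + 15ρ^2 = 48 − 33ρ^2.
So ρ^2 ≥ 19/33, giving ρ ≥ (19/33)^(1/2) ≈ 0.759.

0.759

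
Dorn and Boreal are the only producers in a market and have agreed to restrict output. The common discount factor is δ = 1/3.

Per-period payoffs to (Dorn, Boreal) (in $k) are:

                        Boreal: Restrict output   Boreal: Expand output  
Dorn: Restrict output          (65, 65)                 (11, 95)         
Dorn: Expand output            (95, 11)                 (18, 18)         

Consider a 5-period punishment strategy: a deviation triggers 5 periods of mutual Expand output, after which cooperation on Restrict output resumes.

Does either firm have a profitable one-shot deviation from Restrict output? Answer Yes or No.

Yes

IC: δ+…+δ^5 ≥ (95−65)/(65−18) = 30/47.
At δ = 1/3: partial sum = 0.4979 < 0.6383. Cooperation not sustainable.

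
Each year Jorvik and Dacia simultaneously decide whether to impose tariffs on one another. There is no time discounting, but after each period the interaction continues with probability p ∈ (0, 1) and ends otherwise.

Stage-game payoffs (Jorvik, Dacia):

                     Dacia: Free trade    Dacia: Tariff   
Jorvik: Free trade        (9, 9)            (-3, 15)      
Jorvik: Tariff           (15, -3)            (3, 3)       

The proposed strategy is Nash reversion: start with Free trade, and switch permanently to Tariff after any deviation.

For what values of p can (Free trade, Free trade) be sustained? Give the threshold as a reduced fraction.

1/2

Expected cooperation value is 9 + p·9 + p²·9 + … = 9/(1−p); deviation gives 15 + p·3/(1−p).
9 ≥ 15(1−p) + 3p ⇒ 12p ≥ 6 ⇒ p ≥ 6/12 = 1/2.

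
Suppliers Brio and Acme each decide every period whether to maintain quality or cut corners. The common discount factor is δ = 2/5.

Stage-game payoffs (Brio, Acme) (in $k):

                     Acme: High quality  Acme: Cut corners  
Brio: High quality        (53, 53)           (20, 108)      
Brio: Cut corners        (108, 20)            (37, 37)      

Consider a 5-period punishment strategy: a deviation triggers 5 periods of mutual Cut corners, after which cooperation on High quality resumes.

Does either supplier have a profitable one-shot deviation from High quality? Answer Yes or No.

A one-shot deviation gives 108 now, then 37 for 5 periods, then back to 53.
Gain from deviating: (108−53) today; loss: (53−37) in each of the next 5 periods.
No-deviation condition: (53−37)(δ+…+δ^5) ≥ 108−53, i.e. δ+…+δ^5 ≥ 55/16.
At δ = 2/5: δ+…+δ^5 = 0.6598 < 3.4375.
So cooperation is not sustainable.

Yes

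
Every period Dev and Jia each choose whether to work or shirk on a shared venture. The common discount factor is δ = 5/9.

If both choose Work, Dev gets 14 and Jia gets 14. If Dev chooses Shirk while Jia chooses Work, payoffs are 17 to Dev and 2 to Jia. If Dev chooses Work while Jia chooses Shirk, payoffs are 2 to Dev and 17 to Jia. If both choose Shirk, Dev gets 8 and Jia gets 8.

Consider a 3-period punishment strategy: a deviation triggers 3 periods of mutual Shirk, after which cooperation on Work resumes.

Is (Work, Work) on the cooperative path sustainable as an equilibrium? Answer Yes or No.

A one-shot deviation gives 17 now, then 8 for 3 periods, then back to 14.
Gain from deviating: (17−14) today; loss: (14−8) in each of the next 3 periods.
No-deviation condition: (14−8)(δ+…+δ^3) ≥ 17−14, i.e. δ+…+δ^3 ≥ 1/2.
At δ = 5/9: δ+…+δ^3 = 1.0357 ≥ 0.5000.
So cooperation is sustainable.

Yes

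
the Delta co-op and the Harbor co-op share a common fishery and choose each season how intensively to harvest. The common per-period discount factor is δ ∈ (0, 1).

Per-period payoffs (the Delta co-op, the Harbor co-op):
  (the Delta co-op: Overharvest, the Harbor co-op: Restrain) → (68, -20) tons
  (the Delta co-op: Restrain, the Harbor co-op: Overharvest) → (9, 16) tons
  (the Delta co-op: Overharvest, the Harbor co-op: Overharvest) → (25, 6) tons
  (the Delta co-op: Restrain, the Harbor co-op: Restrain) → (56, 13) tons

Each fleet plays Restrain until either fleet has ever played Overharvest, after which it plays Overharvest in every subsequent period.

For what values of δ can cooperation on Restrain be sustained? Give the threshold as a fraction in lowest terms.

For the Delta co-op: deviation gain 68−56 = 12, per-period punishment loss 56−25 = 31. IC gives δ ≥ 12/43.
For the Harbor co-op: gain 3, loss 7 per period, so δ ≥ 3/10.
The tighter constraint is the Harbor co-op's, so cooperation needs δ ≥ 3/10.

3/10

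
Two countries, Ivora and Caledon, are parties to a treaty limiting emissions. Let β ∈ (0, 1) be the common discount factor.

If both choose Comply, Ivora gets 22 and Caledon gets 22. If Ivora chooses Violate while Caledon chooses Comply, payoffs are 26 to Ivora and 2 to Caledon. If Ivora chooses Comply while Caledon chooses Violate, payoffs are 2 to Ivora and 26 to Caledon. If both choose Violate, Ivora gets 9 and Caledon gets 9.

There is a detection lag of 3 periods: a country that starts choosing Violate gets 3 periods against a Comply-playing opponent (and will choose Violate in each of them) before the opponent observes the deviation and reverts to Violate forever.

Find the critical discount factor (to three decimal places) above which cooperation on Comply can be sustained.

The best deviation is to choose Violate for all 3 undetected periods, earning 26 each, then 9 forever once detected.
Deviation value: 26(1−β^3)/(1−β) + 9β^3/(1−β); cooperation value: 22/(1−β).
IC: 22 ≥ 26(1−β^3) + 9β^3 = 26 − 17β^3.
So β^3 ≥ 4/17, giving β ≥ (4/17)^(1/3) ≈ 0.617.

0.617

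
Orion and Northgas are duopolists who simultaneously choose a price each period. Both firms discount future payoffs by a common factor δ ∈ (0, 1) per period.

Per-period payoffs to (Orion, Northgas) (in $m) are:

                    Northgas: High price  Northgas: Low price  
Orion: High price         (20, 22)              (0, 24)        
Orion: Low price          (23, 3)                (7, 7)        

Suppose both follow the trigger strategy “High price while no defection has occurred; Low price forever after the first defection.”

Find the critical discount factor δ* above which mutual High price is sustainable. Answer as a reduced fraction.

3/16

Orion: cooperation gives 20 each period; deviation gives 23 once then 7 forever.
  20/(1−δ) ≥ 23 + 7δ/(1−δ) ⇒ δ ≥ 3/16.
Northgas: cooperation gives 22 each period; deviation gives 24 once then 7 forever.
  δ ≥ 2/17.
Both must hold, so the binding constraint is Orion's: δ ≥ 3/16.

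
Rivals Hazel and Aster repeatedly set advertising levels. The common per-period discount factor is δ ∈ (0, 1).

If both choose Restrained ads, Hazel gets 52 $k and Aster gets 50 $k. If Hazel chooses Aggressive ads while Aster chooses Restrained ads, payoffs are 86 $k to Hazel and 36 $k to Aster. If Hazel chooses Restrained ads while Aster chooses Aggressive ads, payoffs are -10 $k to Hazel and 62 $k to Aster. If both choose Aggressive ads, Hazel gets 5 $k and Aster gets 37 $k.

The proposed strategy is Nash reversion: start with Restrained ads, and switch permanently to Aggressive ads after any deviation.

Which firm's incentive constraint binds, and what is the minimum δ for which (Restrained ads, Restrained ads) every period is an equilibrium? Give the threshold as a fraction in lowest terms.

Hazel's threshold: (86−52)/(86−5) = 34/81.
Aster's threshold: (62−50)/(62−37) = 12/25.
34/81 < 12/25, so Aster binds and δ* = 12/25.

Aster; δ ≥ 12/25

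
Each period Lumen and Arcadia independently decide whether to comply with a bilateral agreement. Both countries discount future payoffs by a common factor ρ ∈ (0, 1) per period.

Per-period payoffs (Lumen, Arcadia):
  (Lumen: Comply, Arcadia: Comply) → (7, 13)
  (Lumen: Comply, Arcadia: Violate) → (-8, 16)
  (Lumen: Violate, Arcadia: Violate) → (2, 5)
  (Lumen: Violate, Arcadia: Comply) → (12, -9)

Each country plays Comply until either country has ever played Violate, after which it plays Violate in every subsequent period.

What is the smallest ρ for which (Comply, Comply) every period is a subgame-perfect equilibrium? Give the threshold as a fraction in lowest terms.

Lumen's threshold: (12−7)/(12−2) = 1/2.
Arcadia's threshold: (16−13)/(16−5) = 3/11.
1/2 > 3/11, so Lumen binds and ρ* = 1/2.

1/2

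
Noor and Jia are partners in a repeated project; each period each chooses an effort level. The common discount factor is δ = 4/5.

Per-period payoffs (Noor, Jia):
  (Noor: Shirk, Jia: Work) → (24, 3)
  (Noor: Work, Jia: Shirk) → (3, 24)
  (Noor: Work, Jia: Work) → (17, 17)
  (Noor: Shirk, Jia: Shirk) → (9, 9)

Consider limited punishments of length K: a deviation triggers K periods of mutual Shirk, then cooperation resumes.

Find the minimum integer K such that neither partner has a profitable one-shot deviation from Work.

2

IC: δ(1−δ^K)/(1−δ) ≥ (24−17)/(17−9) = 7/8.
With δ = 4/5: need 1 − δ^K ≥ 7/8·(1−4/5)/(4/5), i.e. δ^K ≤ 0.7812.
Since (4/5)^1 = 0.8000 and (4/5)^2 = 0.6400, the smallest such K is 2.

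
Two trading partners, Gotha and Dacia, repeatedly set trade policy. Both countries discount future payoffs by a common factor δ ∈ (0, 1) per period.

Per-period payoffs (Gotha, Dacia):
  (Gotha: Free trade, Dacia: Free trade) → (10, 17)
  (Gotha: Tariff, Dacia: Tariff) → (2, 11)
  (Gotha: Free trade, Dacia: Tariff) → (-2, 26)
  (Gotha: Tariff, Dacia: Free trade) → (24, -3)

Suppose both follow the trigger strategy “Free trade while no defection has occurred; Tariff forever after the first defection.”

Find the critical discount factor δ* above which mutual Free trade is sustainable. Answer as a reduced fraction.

Gotha: cooperation gives 10 each period; deviation gives 24 once then 2 forever.
  10/(1−δ) ≥ 24 + 2δ/(1−δ) ⇒ δ ≥ 14/22 = 7/11.
Dacia: cooperation gives 17 each period; deviation gives 26 once then 11 forever.
  δ ≥ 9/15 = 3/5.
Both must hold, so the binding constraint is Gotha's: δ ≥ 7/11.

7/11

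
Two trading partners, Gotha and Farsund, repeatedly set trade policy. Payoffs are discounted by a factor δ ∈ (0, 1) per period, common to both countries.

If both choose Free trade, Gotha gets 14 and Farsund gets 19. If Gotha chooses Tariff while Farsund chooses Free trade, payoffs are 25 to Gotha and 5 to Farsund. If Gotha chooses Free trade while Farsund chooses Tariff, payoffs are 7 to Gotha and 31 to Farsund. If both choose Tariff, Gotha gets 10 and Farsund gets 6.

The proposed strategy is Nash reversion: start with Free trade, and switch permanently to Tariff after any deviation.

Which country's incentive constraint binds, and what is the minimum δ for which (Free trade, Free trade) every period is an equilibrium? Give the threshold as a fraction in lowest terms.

For Gotha: deviation gain 25−14 = 11, per-period punishment loss 14−10 = 4. IC gives δ ≥ 11/15.
For Farsund: gain 12, loss 13 per period, so δ ≥ 12/25.
The tighter constraint is Gotha's, so cooperation needs δ ≥ 11/15.

Gotha; δ ≥ 11/15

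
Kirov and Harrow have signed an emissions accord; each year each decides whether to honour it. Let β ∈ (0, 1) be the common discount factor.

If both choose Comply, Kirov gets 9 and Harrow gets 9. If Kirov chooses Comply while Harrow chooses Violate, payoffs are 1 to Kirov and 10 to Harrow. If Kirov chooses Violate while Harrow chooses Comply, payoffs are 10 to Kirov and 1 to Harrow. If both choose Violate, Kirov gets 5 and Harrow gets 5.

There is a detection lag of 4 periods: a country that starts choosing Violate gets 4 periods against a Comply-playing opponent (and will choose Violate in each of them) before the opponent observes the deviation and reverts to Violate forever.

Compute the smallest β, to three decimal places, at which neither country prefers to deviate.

Deviating for the 4 undetected periods gains 10−9 = 1 per period over cooperation, then loses 9−5 = 4 per period forever once punishment starts.
Gain: 1(1 + β + … + β^3); loss: 4·β^4/(1−β).
No profitable deviation ⇔ 1(1−β^4) ≤ 4·β^4, i.e. β^4 ≥ 1/(1+4) = 1/5.
Hence β ≥ (1/5)^(1/4) ≈ 0.669.

0.669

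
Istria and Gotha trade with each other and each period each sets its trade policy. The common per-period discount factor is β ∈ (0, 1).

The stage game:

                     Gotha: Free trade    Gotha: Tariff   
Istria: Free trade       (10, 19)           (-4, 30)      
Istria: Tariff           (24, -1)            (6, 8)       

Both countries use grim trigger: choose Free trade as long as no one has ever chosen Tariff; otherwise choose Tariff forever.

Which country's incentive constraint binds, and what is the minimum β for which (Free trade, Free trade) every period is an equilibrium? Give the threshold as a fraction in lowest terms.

For Istria: deviation gain 24−10 = 14, per-period punishment loss 10−6 = 4. IC gives β ≥ 14/18 = 7/9.
For Gotha: gain 11, loss 11 per period, so β ≥ 11/22 = 1/2.
The tighter constraint is Istria's, so cooperation needs β ≥ 7/9.

Istria; β ≥ 7/9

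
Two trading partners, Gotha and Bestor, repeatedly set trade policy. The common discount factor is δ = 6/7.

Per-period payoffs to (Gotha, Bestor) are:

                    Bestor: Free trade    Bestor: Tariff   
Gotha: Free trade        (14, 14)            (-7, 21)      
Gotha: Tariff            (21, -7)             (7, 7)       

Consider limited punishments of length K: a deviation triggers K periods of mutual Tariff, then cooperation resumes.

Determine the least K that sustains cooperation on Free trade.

2

Need Σ_{k=1}^{K} δ^k ≥ (21−14)/(14−7) = 1.0000 at δ = 6/7.
At K = 1 the sum is 0.8571 < 1.0000; at K = 2 it is 1.5918 ≥ 1.0000.
So the minimum punishment length is K = 2.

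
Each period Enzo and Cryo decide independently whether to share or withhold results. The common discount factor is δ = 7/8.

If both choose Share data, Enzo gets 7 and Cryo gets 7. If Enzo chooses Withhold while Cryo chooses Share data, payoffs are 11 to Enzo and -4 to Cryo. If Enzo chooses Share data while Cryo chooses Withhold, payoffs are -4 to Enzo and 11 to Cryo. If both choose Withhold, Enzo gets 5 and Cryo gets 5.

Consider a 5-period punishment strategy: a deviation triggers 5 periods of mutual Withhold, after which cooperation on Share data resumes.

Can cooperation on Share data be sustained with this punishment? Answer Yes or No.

Comparing payoff streams over the 6 periods until play realigns: cooperate → 7(1+δ+…+δ^5); deviate → 11 + 5(δ+…+δ^5).
Cooperation is sustained iff (7−5)(δ+…+δ^5) ≥ 11−7.
δ+…+δ^5 = 7/8·(1−(7/8)^5)/(1−7/8) = 3.4096, and (11−7)/(7−5) = 2.0000.
3.4096 ≥ 2.0000, so cooperation is sustainable.

Yes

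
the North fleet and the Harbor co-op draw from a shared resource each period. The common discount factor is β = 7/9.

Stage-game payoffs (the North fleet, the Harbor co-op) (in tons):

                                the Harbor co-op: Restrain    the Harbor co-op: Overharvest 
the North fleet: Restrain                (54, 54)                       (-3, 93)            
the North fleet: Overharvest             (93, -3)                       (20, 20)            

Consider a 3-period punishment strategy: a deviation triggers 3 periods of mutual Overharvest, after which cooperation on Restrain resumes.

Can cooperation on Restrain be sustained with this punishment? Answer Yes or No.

Comparing payoff streams over the 4 periods until play realigns: cooperate → 54(1+β+…+β^3); deviate → 93 + 20(β+…+β^3).
Cooperation is sustained iff (54−20)(β+…+β^3) ≥ 93−54.
β+…+β^3 = 7/9·(1−(7/9)^3)/(1−7/9) = 1.8532, and (93−54)/(54−20) = 1.1471.
1.8532 ≥ 1.1471, so cooperation is sustainable.

Yes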